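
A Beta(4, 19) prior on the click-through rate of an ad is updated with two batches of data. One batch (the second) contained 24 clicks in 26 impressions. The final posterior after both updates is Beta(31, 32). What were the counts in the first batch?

3 clicks and 11 non-clicks

Because Beta–binomial updating is additive in the counts, the combined data contributed (α_post−α_prior, β_post−β_prior) successes and failures.
Total across both batches: 31−4=27 clicks, 32−19=13 non-clicks.
Subtract the second batch: 27−24=3 clicks and 13−2=11 non-clicks.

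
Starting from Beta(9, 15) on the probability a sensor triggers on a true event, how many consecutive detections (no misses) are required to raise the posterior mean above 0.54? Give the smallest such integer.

After k detections and 0 misses the posterior is Beta(9+k, 15), with mean (9+k)/(9+15+k).
Set (9+k)/(24+k) > 0.54 and solve: k > (0.54·24 − 9)/(1 − 0.54) = 8.609.
The smallest integer exceeding 8.609 is 9.

k = 9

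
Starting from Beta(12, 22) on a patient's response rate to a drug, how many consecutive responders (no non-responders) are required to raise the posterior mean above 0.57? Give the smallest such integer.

k = 18

After k responders and 0 non-responders the posterior is Beta(12+k, 22), with mean (12+k)/(12+22+k).
Set (12+k)/(34+k) > 0.57 and solve: k > (0.57·34 − 12)/(1 − 0.57) = 17.163.
The smallest integer exceeding 17.163 is 18, and checking k=18: (30)/(52) = 0.5769 > 0.57.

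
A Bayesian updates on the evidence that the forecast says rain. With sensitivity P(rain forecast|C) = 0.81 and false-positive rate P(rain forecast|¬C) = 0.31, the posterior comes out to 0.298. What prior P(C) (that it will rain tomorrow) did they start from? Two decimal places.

In odds form, posterior odds = prior odds × likelihood ratio, so prior odds = posterior odds ÷ LR.
Posterior odds = 0.298/(1−0.298) = 0.4245. LR = 0.81/0.31 = 2.6129.
Prior odds = 0.4245/2.6129 = 0.1625, so P(C) = 0.1625/(1+0.1625) ≈ 0.14.

P(C) = 0.14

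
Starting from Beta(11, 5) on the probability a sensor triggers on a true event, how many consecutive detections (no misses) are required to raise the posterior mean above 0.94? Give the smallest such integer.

k = 68

After k detections and 0 misses the posterior is Beta(11+k, 5), with mean (11+k)/(11+5+k).
Set (11+k)/(16+k) > 0.94 and solve: k > (0.94·16 − 11)/(1 − 0.94) = 67.333.
The smallest integer exceeding 67.333 is 68, and checking k=68: (79)/(84) = 0.9405 > 0.94.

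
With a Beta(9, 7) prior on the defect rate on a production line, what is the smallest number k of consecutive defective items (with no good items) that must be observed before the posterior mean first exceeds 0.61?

k = 2

After k defective items and 0 good items the posterior is Beta(9+k, 7), with mean (9+k)/(9+7+k).
Set (9+k)/(16+k) > 0.61 and solve: k > (0.61·16 − 9)/(1 − 0.61) = 1.949.
The smallest integer exceeding 1.949 is 2, and checking k=2: (11)/(18) = 0.6111 > 0.61.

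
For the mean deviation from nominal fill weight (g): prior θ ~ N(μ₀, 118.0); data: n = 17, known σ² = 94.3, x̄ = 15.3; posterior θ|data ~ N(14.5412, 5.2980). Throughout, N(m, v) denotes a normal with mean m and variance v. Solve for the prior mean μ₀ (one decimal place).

μ₀ = -1.6

The posterior mean is a precision-weighted average: μ_n = (τ₀μ₀ + τ_data·x̄)/(τ₀+τ_data), with τ₀=1/σ₀² and τ_data=n/σ².
Here τ₀ = 1/118.0 = 0.008475 and τ_data = 17/94.3 = 0.180276, so τ_n = 0.188751.
Rearranging for μ₀: μ₀ = (μ_n·τ_n − τ_data·x̄)/τ₀ = (14.5412·0.188751 − 0.180276·15.3) / 0.008475 = -0.013557/0.008475 ≈ -1.6.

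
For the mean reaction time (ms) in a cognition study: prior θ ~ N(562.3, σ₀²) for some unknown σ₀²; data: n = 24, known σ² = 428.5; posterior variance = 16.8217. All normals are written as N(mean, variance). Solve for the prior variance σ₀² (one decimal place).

σ₀² = 290.9

For the Normal–Normal model with known σ², precisions add: τ_n = τ₀ + n/σ².
So 1/σ₀² = 1/16.8217 − 24/428.5 = 0.059447 − 0.056009 = 0.003438.
Hence σ₀² = 1/0.003438 ≈ 290.9.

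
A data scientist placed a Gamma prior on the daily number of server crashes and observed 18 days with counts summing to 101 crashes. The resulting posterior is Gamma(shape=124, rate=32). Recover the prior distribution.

Gamma(shape=23, rate=14)

Gamma–Poisson conjugacy: posterior shape = α + Σxᵢ, posterior rate = β + n.
So α = 124 − 101 = 23 and β = 32 − 18 = 14.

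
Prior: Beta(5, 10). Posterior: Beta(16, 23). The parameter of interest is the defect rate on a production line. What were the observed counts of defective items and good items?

11 defective items and 13 good items

A Beta(a, b) prior with s successes and f failures in binomial data gives a Beta(a+s, b+f) posterior.
So s = 16 − 5 = 11 and f = 23 − 10 = 13.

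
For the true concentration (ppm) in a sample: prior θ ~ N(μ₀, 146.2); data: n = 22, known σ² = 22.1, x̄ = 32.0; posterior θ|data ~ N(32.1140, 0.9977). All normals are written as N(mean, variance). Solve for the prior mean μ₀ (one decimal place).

With known observation variance, the Normal–Normal posterior has precision τ_n = τ₀ + n/σ² and mean μ_n = (τ₀μ₀ + (n/σ²)x̄)/τ_n.
Here τ₀ = 1/146.2 = 0.006840 and τ_data = 22/22.1 = 0.995475, so τ_n = 1.002315.
Rearranging for μ₀: μ₀ = (μ_n·τ_n − τ_data·x̄)/τ₀ = (32.1140·1.002315 − 0.995475·32.0) / 0.006840 = 0.333144/0.006840 ≈ 48.7.

μ₀ = 48.7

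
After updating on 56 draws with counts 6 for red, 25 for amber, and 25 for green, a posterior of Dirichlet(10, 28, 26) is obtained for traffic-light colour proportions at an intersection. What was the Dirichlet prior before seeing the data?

Dirichlet(4, 3, 1)

For a Dirichlet(α) prior with multinomial counts c, the posterior is Dirichlet(α + c) componentwise.
Subtract each count from the matching posterior parameter: 10−6=4, 28−25=3, 26−25=1.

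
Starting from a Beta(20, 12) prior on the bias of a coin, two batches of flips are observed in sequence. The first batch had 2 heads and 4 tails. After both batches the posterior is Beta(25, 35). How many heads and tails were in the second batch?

Sequential conjugate updates are equivalent to a single update on the pooled data, so total successes = posterior α − prior α and total failures = posterior β − prior β.
Total across both batches: 25−20=5 heads, 35−12=23 tails.
Subtract the first batch: 5−2=3 heads and 23−4=19 tails.

3 heads and 19 tails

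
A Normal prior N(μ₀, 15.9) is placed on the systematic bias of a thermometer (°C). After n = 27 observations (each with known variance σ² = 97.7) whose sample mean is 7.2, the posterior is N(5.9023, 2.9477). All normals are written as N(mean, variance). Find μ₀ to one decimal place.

μ₀ = 0.2

With known observation variance, the Normal–Normal posterior has precision τ_n = τ₀ + n/σ² and mean μ_n = (τ₀μ₀ + (n/σ²)x̄)/τ_n.
Here τ₀ = 1/15.9 = 0.062893 and τ_data = 27/97.7 = 0.276356, so τ_n = 0.339249.
Rearranging for μ₀: μ₀ = (μ_n·τ_n − τ_data·x̄)/τ₀ = (5.9023·0.339249 − 0.276356·7.2) / 0.062893 = 0.012586/0.062893 ≈ 0.2.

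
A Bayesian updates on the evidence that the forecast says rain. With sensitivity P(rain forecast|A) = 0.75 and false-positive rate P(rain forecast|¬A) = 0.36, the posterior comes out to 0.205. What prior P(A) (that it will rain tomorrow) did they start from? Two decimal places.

P(A) = 0.11

In odds form, posterior odds = prior odds × likelihood ratio, so prior odds = posterior odds ÷ LR.
Posterior odds = 0.205/(1−0.205) = 0.2579. LR = 0.75/0.36 = 2.0833.
Prior odds = 0.2579/2.0833 = 0.1238, so P(A) = 0.1238/(1+0.1238) ≈ 0.11.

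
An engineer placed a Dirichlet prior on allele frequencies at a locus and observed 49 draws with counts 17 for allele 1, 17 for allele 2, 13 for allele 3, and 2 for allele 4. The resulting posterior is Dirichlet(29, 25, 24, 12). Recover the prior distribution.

Dirichlet(12, 8, 11, 10)

For a Dirichlet(α) prior with multinomial counts c, the posterior is Dirichlet(α + c) componentwise.
Subtract each count from the matching posterior parameter: 29−17=12, 25−17=8, 24−13=11, 12−2=10.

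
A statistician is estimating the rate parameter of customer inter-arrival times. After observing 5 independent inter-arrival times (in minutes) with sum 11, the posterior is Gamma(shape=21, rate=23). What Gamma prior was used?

For an exponential likelihood with a Gamma(α, β) prior on the rate, n observations with total T give posterior Gamma(α+n, β+T).
So α = 21 − 5 = 16 and β = 23 − 11 = 12.

Gamma(shape=16, rate=12)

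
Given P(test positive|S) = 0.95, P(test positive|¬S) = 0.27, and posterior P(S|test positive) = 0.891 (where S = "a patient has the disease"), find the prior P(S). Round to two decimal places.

In odds form, posterior odds = prior odds × likelihood ratio, so prior odds = posterior odds ÷ LR.
Posterior odds = 0.891/(1−0.891) = 8.1743. LR = 0.95/0.27 = 3.5185.
Prior odds = 8.1743/3.5185 = 2.3232, so P(S) = 2.3232/(1+2.3232) ≈ 0.70.

P(S) = 0.70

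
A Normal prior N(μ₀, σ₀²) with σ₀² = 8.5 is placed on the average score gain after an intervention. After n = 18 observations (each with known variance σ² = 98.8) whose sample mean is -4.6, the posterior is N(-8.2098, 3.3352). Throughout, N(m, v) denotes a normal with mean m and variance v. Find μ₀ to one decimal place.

μ₀ = -13.8

With known observation variance, the Normal–Normal posterior has precision τ_n = τ₀ + n/σ² and mean μ_n = (τ₀μ₀ + (n/σ²)x̄)/τ_n.
Here τ₀ = 1/8.5 = 0.117647 and τ_data = 18/98.8 = 0.182186, so τ_n = 0.299833.
Rearranging for μ₀: μ₀ = (μ_n·τ_n − τ_data·x̄)/τ₀ = (-8.2098·0.299833 − 0.182186·-4.6) / 0.117647 = -1.623513/0.117647 ≈ -13.8.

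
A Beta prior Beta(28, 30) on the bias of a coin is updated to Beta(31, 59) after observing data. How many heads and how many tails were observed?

Under Beta–binomial conjugacy the posterior parameters are (α+s, β+f).
So s = 31 − 28 = 3 and f = 59 − 30 = 29.

3 heads and 29 tails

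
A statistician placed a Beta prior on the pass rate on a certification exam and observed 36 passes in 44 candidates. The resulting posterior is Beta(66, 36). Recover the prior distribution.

Under Beta–binomial conjugacy the posterior parameters are (α+s, β+f).
So α = 66 − 36 = 30 and β = 36 − 8 = 28.

Beta(30, 28)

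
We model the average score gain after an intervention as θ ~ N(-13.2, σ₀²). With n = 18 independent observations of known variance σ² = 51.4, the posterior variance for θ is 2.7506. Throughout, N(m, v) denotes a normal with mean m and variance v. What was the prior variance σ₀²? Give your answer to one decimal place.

Posterior precision equals prior precision plus data precision: 1/σ_n² = 1/σ₀² + n/σ².
So 1/σ₀² = 1/2.7506 − 18/51.4 = 0.363557 − 0.350195 = 0.013362.
Hence σ₀² = 1/0.013362 ≈ 74.8.

σ₀² = 74.8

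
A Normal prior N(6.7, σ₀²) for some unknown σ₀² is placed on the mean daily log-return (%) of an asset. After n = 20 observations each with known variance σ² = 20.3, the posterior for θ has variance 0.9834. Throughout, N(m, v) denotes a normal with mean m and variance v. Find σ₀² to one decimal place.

σ₀² = 31.6

For the Normal–Normal model with known σ², precisions add: τ_n = τ₀ + n/σ².
So 1/σ₀² = 1/0.9834 − 20/20.3 = 1.016880 − 0.985222 = 0.031658.
Hence σ₀² = 1/0.031658 ≈ 31.6.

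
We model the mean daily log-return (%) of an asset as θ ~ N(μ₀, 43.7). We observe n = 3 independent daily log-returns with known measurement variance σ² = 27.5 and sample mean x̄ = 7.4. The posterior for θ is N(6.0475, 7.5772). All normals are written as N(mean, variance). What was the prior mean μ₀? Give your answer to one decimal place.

The posterior mean is a precision-weighted average: μ_n = (τ₀μ₀ + τ_data·x̄)/(τ₀+τ_data), with τ₀=1/σ₀² and τ_data=n/σ².
Here τ₀ = 1/43.7 = 0.022883 and τ_data = 3/27.5 = 0.109091, so τ_n = 0.131974.
Rearranging for μ₀: μ₀ = (μ_n·τ_n − τ_data·x̄)/τ₀ = (6.0475·0.131974 − 0.109091·7.4) / 0.022883 = -0.009161/0.022883 ≈ -0.4.

μ₀ = -0.4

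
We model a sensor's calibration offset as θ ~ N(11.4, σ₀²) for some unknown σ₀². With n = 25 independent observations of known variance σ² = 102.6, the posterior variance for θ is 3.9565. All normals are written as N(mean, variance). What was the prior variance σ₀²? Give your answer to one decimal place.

For the Normal–Normal model with known σ², precisions add: τ_n = τ₀ + n/σ².
So 1/σ₀² = 1/3.9565 − 25/102.6 = 0.252749 − 0.243665 = 0.009084.
Hence σ₀² = 1/0.009084 ≈ 110.1.

σ₀² = 110.1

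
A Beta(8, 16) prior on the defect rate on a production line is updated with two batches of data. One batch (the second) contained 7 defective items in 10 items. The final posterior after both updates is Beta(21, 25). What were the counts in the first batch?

6 defective items and 6 good items

Sequential conjugate updates are equivalent to a single update on the pooled data, so total successes = posterior α − prior α and total failures = posterior β − prior β.
Total across both batches: 21−8=13 defective items, 25−16=9 good items.
Subtract the second batch: 13−7=6 defective items and 9−3=6 good items.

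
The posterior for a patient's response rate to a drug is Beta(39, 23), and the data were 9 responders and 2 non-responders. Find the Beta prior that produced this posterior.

Beta(30, 21)

Under Beta–binomial conjugacy the posterior parameters are (α+s, β+f).
Subtract the data counts: 39−9=30, 23−2=21.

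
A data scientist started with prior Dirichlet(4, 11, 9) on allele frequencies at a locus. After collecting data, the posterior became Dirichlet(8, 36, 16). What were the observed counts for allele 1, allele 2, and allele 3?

counts (4, 25, 7)

For a Dirichlet(α) prior with multinomial counts c, the posterior is Dirichlet(α + c) componentwise.
Counts are posterior − prior componentwise: 8−4=4, 36−11=25, 16−9=7.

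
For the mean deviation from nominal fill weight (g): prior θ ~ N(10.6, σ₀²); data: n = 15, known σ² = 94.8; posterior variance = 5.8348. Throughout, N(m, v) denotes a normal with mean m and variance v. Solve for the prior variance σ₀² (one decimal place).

For the Normal–Normal model with known σ², precisions add: τ_n = τ₀ + n/σ².
So 1/σ₀² = 1/5.8348 − 15/94.8 = 0.171385 − 0.158228 = 0.013157.
Hence σ₀² = 1/0.013157 ≈ 76.0.

σ₀² = 76.0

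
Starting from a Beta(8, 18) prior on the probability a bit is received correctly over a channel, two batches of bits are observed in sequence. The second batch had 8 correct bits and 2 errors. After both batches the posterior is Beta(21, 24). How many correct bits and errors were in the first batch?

5 correct bits and 4 errors

Sequential conjugate updates are equivalent to a single update on the pooled data, so total successes = posterior α − prior α and total failures = posterior β − prior β.
Total across both batches: 21−8=13 correct bits, 24−18=6 errors.
Subtract the second batch: 13−8=5 correct bits and 6−2=4 errors.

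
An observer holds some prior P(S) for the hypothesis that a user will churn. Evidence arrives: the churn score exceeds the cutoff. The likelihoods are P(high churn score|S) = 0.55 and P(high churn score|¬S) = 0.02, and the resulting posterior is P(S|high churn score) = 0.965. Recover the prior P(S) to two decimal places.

P(S) = 0.50

Bayes' rule in odds form gives O(S|E) = O(S)·[P(E|S)/P(E|¬S)], hence O(S) = O(S|E)/LR.
Posterior odds = 0.965/(1−0.965) = 27.5714. LR = 0.55/0.02 = 27.5000.
Prior odds = 27.5714/27.5000 = 1.0026, so P(S) = 1.0026/(1+1.0026) ≈ 0.50.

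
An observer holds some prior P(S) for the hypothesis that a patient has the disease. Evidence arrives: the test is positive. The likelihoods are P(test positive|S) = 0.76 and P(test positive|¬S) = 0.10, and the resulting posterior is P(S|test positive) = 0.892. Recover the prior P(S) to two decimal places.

Bayes' rule in odds form gives O(S|E) = O(S)·[P(E|S)/P(E|¬S)], hence O(S) = O(S|E)/LR.
Posterior odds = 0.892/(1−0.892) = 8.2593. LR = 0.76/0.10 = 7.6000.
Prior odds = 8.2593/7.6000 = 1.0868, so P(S) = 1.0868/(1+1.0868) ≈ 0.52.

P(S) = 0.52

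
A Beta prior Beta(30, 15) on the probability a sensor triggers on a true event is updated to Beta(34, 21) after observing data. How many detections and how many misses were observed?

Under Beta–binomial conjugacy the posterior parameters are (a+s, b+f).
So s = 34 − 30 = 4 and f = 21 − 15 = 6.

4 detections and 6 misses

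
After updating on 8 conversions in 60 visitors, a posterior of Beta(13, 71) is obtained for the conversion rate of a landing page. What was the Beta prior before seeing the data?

Under Beta–binomial conjugacy the posterior parameters are (a+s, b+f).
Subtract the data counts: 13−8=5, 71−52=19.

Beta(5, 19)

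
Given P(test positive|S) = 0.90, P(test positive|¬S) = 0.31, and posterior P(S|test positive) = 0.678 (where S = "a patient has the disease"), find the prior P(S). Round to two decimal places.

P(S) = 0.42

In odds form, posterior odds = prior odds × likelihood ratio, so prior odds = posterior odds ÷ LR.
Posterior odds = 0.678/(1−0.678) = 2.1056. LR = 0.90/0.31 = 2.9032.
Prior odds = 2.1056/2.9032 = 0.7253, so P(S) = 0.7253/(1+0.7253) ≈ 0.42.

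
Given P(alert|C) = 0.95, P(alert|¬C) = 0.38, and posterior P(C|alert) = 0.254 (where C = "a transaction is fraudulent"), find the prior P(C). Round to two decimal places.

In odds form, posterior odds = prior odds × likelihood ratio, so prior odds = posterior odds ÷ LR.
Posterior odds = 0.254/(1−0.254) = 0.3405. LR = 0.95/0.38 = 2.5000.
Prior odds = 0.3405/2.5000 = 0.1362, so P(C) = 0.1362/(1+0.1362) ≈ 0.12.

P(C) = 0.12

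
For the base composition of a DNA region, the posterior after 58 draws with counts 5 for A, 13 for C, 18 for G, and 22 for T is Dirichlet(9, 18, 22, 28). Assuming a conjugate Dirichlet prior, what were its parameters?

Dirichlet(4, 5, 4, 6)

For a Dirichlet(α) prior with multinomial counts c, the posterior is Dirichlet(α + c) componentwise.
Subtract each count from the matching posterior parameter: 9−5=4, 18−13=5, 22−18=4, 28−22=6.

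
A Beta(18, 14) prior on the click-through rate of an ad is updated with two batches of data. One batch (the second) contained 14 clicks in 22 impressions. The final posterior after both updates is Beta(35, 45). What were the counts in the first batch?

Because Beta–binomial updating is additive in the counts, the combined data contributed (α_post−α_prior, β_post−β_prior) successes and failures.
Total across both batches: 35−18=17 clicks, 45−14=31 non-clicks.
Subtract the second batch: 17−14=3 clicks and 31−8=23 non-clicks.

3 clicks and 23 non-clicks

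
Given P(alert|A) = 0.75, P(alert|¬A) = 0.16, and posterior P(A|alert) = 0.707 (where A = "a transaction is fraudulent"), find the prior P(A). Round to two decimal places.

Bayes' rule in odds form gives O(A|E) = O(A)·[P(E|A)/P(E|¬A)], hence O(A) = O(A|E)/LR.
Posterior odds = 0.707/(1−0.707) = 2.4130. LR = 0.75/0.16 = 4.6875.
Prior odds = 2.4130/4.6875 = 0.5148, so P(A) = 0.5148/(1+0.5148) ≈ 0.34.

P(A) = 0.34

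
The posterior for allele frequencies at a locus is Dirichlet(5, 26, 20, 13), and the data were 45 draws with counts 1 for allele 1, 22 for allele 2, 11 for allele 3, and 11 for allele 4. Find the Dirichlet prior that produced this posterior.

For a Dirichlet(α) prior with multinomial counts c, the posterior is Dirichlet(α + c) componentwise.
Subtract each count from the matching posterior parameter: 5−1=4, 26−22=4, 20−11=9, 13−11=2.

Dirichlet(4, 4, 9, 2)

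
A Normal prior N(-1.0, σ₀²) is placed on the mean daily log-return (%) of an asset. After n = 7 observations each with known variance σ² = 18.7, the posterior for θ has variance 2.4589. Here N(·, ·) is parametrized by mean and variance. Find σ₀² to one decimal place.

For the Normal–Normal model with known σ², precisions add: τ_n = τ₀ + n/σ².
So 1/σ₀² = 1/2.4589 − 7/18.7 = 0.406686 − 0.374332 = 0.032354.
Hence σ₀² = 1/0.032354 ≈ 30.9.

σ₀² = 30.9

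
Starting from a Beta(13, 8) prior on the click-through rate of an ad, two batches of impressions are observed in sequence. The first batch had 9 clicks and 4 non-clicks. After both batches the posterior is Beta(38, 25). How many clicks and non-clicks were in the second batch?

16 clicks and 13 non-clicks

Because Beta–binomial updating is additive in the counts, the combined data contributed (α_post−α_prior, β_post−β_prior) successes and failures.
Total across both batches: 38−13=25 clicks, 25−8=17 non-clicks.
Subtract the first batch: 25−9=16 clicks and 17−4=13 non-clicks.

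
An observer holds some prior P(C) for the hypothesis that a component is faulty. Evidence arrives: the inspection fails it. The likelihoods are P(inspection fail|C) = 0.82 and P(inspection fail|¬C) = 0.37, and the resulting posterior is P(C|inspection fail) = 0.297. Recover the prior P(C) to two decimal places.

Bayes' rule in odds form gives O(C|E) = O(C)·[P(E|C)/P(E|¬C)], hence O(C) = O(C|E)/LR.
Posterior odds = 0.297/(1−0.297) = 0.4225. LR = 0.82/0.37 = 2.2162.
Prior odds = 0.4225/2.2162 = 0.1906, so P(C) = 0.1906/(1+0.1906) ≈ 0.16.

P(C) = 0.16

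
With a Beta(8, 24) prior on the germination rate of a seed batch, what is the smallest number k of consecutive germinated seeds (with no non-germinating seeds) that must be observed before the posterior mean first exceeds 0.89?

After k germinated seeds and 0 non-germinating seeds the posterior is Beta(8+k, 24), with mean (8+k)/(8+24+k).
Set (8+k)/(32+k) > 0.89 and solve: k > (0.89·32 − 8)/(1 − 0.89) = 186.182.
The smallest integer exceeding 186.182 is 187.

k = 187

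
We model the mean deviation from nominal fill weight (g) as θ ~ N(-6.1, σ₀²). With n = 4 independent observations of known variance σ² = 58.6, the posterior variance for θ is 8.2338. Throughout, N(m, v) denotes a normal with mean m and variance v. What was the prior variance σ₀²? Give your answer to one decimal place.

Posterior precision equals prior precision plus data precision: 1/σ_n² = 1/σ₀² + n/σ².
So 1/σ₀² = 1/8.2338 − 4/58.6 = 0.121451 − 0.068259 = 0.053192.
Hence σ₀² = 1/0.053192 ≈ 18.8.

σ₀² = 18.8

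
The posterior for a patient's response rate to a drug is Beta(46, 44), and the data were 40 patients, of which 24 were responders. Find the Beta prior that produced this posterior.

A Beta(α, β) prior with s successes and f failures in binomial data gives a Beta(α+s, β+f) posterior.
Subtract the data counts: 46−24=22, 44−16=28.

Beta(22, 28)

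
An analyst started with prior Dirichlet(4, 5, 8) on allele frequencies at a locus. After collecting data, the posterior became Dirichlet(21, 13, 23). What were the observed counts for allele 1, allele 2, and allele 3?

For a Dirichlet(α) prior with multinomial counts c, the posterior is Dirichlet(α + c) componentwise.
Counts are posterior − prior componentwise: 21−4=17, 13−5=8, 23−8=15.

counts (17, 8, 15)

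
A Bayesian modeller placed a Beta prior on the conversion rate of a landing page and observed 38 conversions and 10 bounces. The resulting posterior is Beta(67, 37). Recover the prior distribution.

Under Beta–binomial conjugacy the posterior parameters are (α+s, β+f).
So α = 67 − 38 = 29 and β = 37 − 10 = 27.

Beta(29, 27)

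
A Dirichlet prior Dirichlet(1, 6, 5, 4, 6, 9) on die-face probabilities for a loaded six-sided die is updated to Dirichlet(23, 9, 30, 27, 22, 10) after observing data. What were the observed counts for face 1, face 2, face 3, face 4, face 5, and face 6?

counts (22, 3, 25, 23, 16, 1)

For a Dirichlet(α) prior with multinomial counts c, the posterior is Dirichlet(α + c) componentwise.
Counts are posterior − prior componentwise: 23−1=22, 9−6=3, 30−5=25, 27−4=23, 22−6=16, 10−9=1.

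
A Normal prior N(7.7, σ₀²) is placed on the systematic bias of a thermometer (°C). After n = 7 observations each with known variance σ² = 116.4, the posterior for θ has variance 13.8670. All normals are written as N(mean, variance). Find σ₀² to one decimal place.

Posterior precision equals prior precision plus data precision: 1/σ_n² = 1/σ₀² + n/σ².
So 1/σ₀² = 1/13.8670 − 7/116.4 = 0.072114 − 0.060137 = 0.011977.
Hence σ₀² = 1/0.011977 ≈ 83.5.

σ₀² = 83.5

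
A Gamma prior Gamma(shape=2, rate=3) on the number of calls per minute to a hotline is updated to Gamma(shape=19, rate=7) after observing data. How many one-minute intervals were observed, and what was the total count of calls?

A Gamma(α, β) prior (rate parametrization) on a Poisson rate with n observations summing to S gives posterior Gamma(α+S, β+n).
Matching: Σxᵢ = 19 − 2 = 17 and n = 7 − 3 = 4.

n = 4 one-minute intervals with total 17 calls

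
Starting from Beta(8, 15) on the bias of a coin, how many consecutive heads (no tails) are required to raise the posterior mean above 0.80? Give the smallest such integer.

k = 53

After k heads and 0 tails the posterior is Beta(8+k, 15), with mean (8+k)/(8+15+k).
Set (8+k)/(23+k) > 0.80 and solve: k > (0.80·23 − 8)/(1 − 0.80) = 52.000.
The smallest integer exceeding 52.000 is 53, and checking k=53: (61)/(76) = 0.8026 > 0.80.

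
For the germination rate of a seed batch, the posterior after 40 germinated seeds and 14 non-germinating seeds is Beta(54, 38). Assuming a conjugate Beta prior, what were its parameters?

A Beta(a, b) prior with s successes and f failures in binomial data gives a Beta(a+s, b+f) posterior.
So a = 54 − 40 = 14 and b = 38 − 14 = 24.

Beta(14, 24)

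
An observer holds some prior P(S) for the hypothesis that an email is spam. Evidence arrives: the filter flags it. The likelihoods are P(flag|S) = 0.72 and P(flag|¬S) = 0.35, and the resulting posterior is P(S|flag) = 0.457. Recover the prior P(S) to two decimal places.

P(S) = 0.29

In odds form, posterior odds = prior odds × likelihood ratio, so prior odds = posterior odds ÷ LR.
Posterior odds = 0.457/(1−0.457) = 0.8416. LR = 0.72/0.35 = 2.0571.
Prior odds = 0.8416/2.0571 = 0.4091, so P(S) = 0.4091/(1+0.4091) ≈ 0.29.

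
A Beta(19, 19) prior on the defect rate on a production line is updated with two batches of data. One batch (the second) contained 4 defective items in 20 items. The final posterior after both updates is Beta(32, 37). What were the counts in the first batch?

Sequential conjugate updates are equivalent to a single update on the pooled data, so total successes = posterior α − prior α and total failures = posterior β − prior β.
Total across both batches: 32−19=13 defective items, 37−19=18 good items.
Subtract the second batch: 13−4=9 defective items and 18−16=2 good items.

9 defective items and 2 good items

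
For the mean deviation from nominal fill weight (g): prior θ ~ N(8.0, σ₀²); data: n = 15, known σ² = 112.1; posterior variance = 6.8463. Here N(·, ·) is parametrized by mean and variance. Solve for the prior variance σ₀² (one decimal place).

Posterior precision equals prior precision plus data precision: 1/σ_n² = 1/σ₀² + n/σ².
So 1/σ₀² = 1/6.8463 − 15/112.1 = 0.146064 − 0.133809 = 0.012255.
Hence σ₀² = 1/0.012255 ≈ 81.6.

σ₀² = 81.6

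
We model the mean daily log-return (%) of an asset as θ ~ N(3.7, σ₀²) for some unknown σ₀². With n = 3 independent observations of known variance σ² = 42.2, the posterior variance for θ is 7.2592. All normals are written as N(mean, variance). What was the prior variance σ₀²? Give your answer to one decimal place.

For the Normal–Normal model with known σ², precisions add: τ_n = τ₀ + n/σ².
So 1/σ₀² = 1/7.2592 − 3/42.2 = 0.137756 − 0.071090 = 0.066666.
Hence σ₀² = 1/0.066666 ≈ 15.0.

σ₀² = 15.0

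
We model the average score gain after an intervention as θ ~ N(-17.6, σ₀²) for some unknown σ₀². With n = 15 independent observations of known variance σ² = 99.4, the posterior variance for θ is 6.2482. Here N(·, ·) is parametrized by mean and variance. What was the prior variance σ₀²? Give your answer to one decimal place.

σ₀² = 109.4

Posterior precision equals prior precision plus data precision: 1/σ_n² = 1/σ₀² + n/σ².
So 1/σ₀² = 1/6.2482 − 15/99.4 = 0.160046 − 0.150905 = 0.009141.
Hence σ₀² = 1/0.009141 ≈ 109.4.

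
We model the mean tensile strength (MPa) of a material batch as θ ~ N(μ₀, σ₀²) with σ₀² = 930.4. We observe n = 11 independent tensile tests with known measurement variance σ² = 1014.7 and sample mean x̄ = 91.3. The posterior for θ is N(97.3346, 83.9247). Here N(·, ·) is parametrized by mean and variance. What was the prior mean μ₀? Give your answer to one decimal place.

The posterior mean is a precision-weighted average: μ_n = (τ₀μ₀ + τ_data·x̄)/(τ₀+τ_data), with τ₀=1/σ₀² and τ_data=n/σ².
Here τ₀ = 1/930.4 = 0.001075 and τ_data = 11/1014.7 = 0.010841, so τ_n = 0.011916.
Rearranging for μ₀: μ₀ = (μ_n·τ_n − τ_data·x̄)/τ₀ = (97.3346·0.011916 − 0.010841·91.3) / 0.001075 = 0.170056/0.001075 ≈ 158.2.

μ₀ = 158.2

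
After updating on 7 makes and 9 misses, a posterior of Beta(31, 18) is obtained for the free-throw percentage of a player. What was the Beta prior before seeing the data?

Beta(24, 9)

Under Beta–binomial conjugacy the posterior parameters are (α+s, β+f).
So α = 31 − 7 = 24 and β = 18 − 9 = 9.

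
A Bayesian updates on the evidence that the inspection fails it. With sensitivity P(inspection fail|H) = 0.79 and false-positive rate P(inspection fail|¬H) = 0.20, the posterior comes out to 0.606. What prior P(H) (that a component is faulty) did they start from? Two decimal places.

P(H) = 0.28

In odds form, posterior odds = prior odds × likelihood ratio, so prior odds = posterior odds ÷ LR.
Posterior odds = 0.606/(1−0.606) = 1.5381. LR = 0.79/0.20 = 3.9500.
Prior odds = 1.5381/3.9500 = 0.3894, so P(H) = 0.3894/(1+0.3894) ≈ 0.28.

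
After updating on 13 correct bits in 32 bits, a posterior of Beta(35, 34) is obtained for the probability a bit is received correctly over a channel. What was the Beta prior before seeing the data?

Beta(22, 15)

Beta is conjugate to the binomial likelihood: posterior = Beta(α+s, β+f).
Subtract the data counts: 35−13=22, 34−19=15.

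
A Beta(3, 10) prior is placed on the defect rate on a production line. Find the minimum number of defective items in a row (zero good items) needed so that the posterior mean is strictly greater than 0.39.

After k defective items and 0 good items the posterior is Beta(3+k, 10), with mean (3+k)/(3+10+k).
Set (3+k)/(13+k) > 0.39 and solve: k > (0.39·13 − 3)/(1 − 0.39) = 3.393.
The smallest integer exceeding 3.393 is 4, and checking k=4: (7)/(17) = 0.4118 > 0.39.

k = 4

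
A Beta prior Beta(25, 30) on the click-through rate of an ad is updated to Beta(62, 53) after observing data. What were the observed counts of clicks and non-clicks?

37 clicks and 23 non-clicks

A Beta(α, β) prior with s successes and f failures in binomial data gives a Beta(α+s, β+f) posterior.
So s = 62 − 25 = 37 and f = 53 − 30 = 23.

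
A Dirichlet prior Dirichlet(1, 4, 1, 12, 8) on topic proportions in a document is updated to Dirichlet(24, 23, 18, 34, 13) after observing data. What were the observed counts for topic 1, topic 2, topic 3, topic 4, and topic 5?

For a Dirichlet(α) prior with multinomial counts c, the posterior is Dirichlet(α + c) componentwise.
Counts are posterior − prior componentwise: 24−1=23, 23−4=19, 18−1=17, 34−12=22, 13−8=5.

counts (23, 19, 17, 22, 5)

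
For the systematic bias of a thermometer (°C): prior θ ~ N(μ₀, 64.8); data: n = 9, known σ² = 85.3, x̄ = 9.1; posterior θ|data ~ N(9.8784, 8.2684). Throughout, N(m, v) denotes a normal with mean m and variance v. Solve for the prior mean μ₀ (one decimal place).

The posterior mean is a precision-weighted average: μ_n = (τ₀μ₀ + τ_data·x̄)/(τ₀+τ_data), with τ₀=1/σ₀² and τ_data=n/σ².
Here τ₀ = 1/64.8 = 0.015432 and τ_data = 9/85.3 = 0.105510, so τ_n = 0.120942.
Rearranging for μ₀: μ₀ = (μ_n·τ_n − τ_data·x̄)/τ₀ = (9.8784·0.120942 − 0.105510·9.1) / 0.015432 = 0.234572/0.015432 ≈ 15.2.

μ₀ = 15.2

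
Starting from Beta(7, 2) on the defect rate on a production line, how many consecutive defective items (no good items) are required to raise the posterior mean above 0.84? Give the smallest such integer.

k = 4

After k defective items and 0 good items the posterior is Beta(7+k, 2), with mean (7+k)/(7+2+k).
Set (7+k)/(9+k) > 0.84 and solve: k > (0.84·9 − 7)/(1 − 0.84) = 3.500.
The smallest integer exceeding 3.500 is 4.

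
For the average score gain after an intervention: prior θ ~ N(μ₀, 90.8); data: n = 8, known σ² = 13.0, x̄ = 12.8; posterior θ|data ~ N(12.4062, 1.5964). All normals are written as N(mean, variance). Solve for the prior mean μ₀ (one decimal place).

The posterior mean is a precision-weighted average: μ_n = (τ₀μ₀ + τ_data·x̄)/(τ₀+τ_data), with τ₀=1/σ₀² and τ_data=n/σ².
Here τ₀ = 1/90.8 = 0.011013 and τ_data = 8/13.0 = 0.615385, so τ_n = 0.626398.
Rearranging for μ₀: μ₀ = (μ_n·τ_n − τ_data·x̄)/τ₀ = (12.4062·0.626398 − 0.615385·12.8) / 0.011013 = -0.105709/0.011013 ≈ -9.6.

μ₀ = -9.6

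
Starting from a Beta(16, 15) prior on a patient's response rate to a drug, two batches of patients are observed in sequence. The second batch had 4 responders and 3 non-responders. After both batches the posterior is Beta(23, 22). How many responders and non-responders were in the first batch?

3 responders and 4 non-responders

Sequential conjugate updates are equivalent to a single update on the pooled data, so total successes = posterior α − prior α and total failures = posterior β − prior β.
Total across both batches: 23−16=7 responders, 22−15=7 non-responders.
Subtract the second batch: 7−4=3 responders and 7−3=4 non-responders.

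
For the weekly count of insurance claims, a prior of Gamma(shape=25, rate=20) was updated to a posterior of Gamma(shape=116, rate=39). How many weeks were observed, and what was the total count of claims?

n = 19 weeks with total 91 claims

A Gamma(α, β) prior (rate parametrization) on a Poisson rate with n observations summing to S gives posterior Gamma(α+S, β+n).
Matching: Σxᵢ = 116 − 25 = 91 and n = 39 − 20 = 19.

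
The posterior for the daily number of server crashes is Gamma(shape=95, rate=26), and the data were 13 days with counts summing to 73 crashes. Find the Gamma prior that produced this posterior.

Gamma–Poisson conjugacy: posterior shape = α + Σxᵢ, posterior rate = β + n.
So α = 95 − 73 = 22 and β = 26 − 13 = 13.

Gamma(shape=22, rate=13)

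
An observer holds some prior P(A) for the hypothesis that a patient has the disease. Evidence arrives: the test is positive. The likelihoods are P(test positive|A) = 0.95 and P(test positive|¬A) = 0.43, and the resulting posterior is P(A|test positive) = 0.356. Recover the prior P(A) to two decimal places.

Bayes' rule in odds form gives O(A|E) = O(A)·[P(E|A)/P(E|¬A)], hence O(A) = O(A|E)/LR.
Posterior odds = 0.356/(1−0.356) = 0.5528. LR = 0.95/0.43 = 2.2093.
Prior odds = 0.5528/2.2093 = 0.2502, so P(A) = 0.2502/(1+0.2502) ≈ 0.20.

P(A) = 0.20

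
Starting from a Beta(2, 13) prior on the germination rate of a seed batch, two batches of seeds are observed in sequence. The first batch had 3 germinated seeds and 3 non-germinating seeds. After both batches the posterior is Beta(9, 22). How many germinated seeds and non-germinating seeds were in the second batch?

Sequential conjugate updates are equivalent to a single update on the pooled data, so total successes = posterior α − prior α and total failures = posterior β − prior β.
Total across both batches: 9−2=7 germinated seeds, 22−13=9 non-germinating seeds.
Subtract the first batch: 7−3=4 germinated seeds and 9−3=6 non-germinating seeds.

4 germinated seeds and 6 non-germinating seeds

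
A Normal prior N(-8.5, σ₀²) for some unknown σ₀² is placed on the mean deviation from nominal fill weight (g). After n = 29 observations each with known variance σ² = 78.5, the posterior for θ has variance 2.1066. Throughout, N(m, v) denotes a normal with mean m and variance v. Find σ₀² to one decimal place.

For the Normal–Normal model with known σ², precisions add: τ_n = τ₀ + n/σ².
So 1/σ₀² = 1/2.1066 − 29/78.5 = 0.474699 − 0.369427 = 0.105272.
Hence σ₀² = 1/0.105272 ≈ 9.5.

σ₀² = 9.5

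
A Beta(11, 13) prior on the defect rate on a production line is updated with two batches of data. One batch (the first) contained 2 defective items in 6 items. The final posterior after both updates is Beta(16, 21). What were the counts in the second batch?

Because Beta–binomial updating is additive in the counts, the combined data contributed (α_post−α_prior, β_post−β_prior) successes and failures.
Total across both batches: 16−11=5 defective items, 21−13=8 good items.
Subtract the first batch: 5−2=3 defective items and 8−4=4 good items.

3 defective items and 4 good items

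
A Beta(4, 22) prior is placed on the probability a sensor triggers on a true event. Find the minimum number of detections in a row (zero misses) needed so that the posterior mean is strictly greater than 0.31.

After k detections and 0 misses the posterior is Beta(4+k, 22), with mean (4+k)/(4+22+k).
Set (4+k)/(26+k) > 0.31 and solve: k > (0.31·26 − 4)/(1 − 0.31) = 5.884.
The smallest integer exceeding 5.884 is 6, and checking k=6: (10)/(32) = 0.3125 > 0.31.

k = 6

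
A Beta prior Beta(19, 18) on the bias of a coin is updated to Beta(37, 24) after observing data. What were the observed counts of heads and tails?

18 heads and 6 tails

A Beta(α, β) prior with s successes and f failures in binomial data gives a Beta(α+s, β+f) posterior.
So s = 37 − 19 = 18 and f = 24 − 18 = 6.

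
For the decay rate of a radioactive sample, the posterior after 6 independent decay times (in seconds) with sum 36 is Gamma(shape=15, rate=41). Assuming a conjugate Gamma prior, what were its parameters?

For an exponential likelihood with a Gamma(α, β) prior on the rate, n observations with total T give posterior Gamma(α+n, β+T).
So α = 15 − 6 = 9 and β = 41 − 36 = 5.

Gamma(shape=9, rate=5)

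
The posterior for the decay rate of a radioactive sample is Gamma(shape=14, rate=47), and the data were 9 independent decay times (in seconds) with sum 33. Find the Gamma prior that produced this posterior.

Gamma–exponential conjugacy: posterior shape = α + n, posterior rate = β + Σtᵢ.
So α = 14 − 9 = 5 and β = 47 − 33 = 14.

Gamma(shape=5, rate=14)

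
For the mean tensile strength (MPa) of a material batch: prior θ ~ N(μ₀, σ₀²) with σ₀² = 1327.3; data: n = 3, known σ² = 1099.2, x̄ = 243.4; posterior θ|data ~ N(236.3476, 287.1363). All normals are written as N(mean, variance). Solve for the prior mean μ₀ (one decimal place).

The posterior mean is a precision-weighted average: μ_n = (τ₀μ₀ + τ_data·x̄)/(τ₀+τ_data), with τ₀=1/σ₀² and τ_data=n/σ².
Here τ₀ = 1/1327.3 = 0.000753 and τ_data = 3/1099.2 = 0.002729, so τ_n = 0.003482.
Rearranging for μ₀: μ₀ = (μ_n·τ_n − τ_data·x̄)/τ₀ = (236.3476·0.003482 − 0.002729·243.4) / 0.000753 = 0.158724/0.000753 ≈ 210.8.

μ₀ = 210.8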